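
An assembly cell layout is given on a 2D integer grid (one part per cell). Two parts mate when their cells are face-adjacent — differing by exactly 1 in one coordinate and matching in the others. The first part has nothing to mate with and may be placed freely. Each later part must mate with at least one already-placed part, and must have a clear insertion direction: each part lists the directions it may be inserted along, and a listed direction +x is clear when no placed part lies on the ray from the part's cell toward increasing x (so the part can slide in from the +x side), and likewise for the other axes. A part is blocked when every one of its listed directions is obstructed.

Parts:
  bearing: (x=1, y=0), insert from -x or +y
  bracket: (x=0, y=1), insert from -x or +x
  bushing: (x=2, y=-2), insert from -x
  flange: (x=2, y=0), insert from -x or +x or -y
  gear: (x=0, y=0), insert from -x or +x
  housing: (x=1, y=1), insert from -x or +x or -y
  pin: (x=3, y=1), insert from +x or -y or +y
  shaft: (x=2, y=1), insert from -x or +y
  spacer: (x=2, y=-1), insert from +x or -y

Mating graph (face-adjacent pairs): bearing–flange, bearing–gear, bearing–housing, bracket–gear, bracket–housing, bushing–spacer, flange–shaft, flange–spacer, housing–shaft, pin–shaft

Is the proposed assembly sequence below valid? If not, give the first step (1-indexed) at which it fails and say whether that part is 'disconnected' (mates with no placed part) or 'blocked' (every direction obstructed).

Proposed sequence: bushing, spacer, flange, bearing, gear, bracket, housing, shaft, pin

Valid

1. bushing@(2, -2) [-x clear] — {bushing}
2. spacer@(2, -1) [+x clear] — {bushing, spacer}
3. flange@(2, 0) [-x clear] — {bushing, flange, spacer}
4. bearing@(1, 0) [-x clear] — {bearing, bushing, flange, spacer}
5. gear@(0, 0) [-x clear] — {bearing, bushing, flange, gear, spacer}
6. bracket@(0, 1) [-x clear] — {bearing, bracket, bushing, flange, gear, spacer}
7. housing@(1, 1) [+x clear] — {bearing, bracket, bushing, flange, gear, housing, spacer}
8. shaft@(2, 1) [+y clear] — {bearing, bracket, bushing, flange, gear, housing, shaft, spacer}
9. pin@(3, 1) [+x clear] — {bearing, bracket, bushing, flange, gear, housing, pin, shaft, spacer}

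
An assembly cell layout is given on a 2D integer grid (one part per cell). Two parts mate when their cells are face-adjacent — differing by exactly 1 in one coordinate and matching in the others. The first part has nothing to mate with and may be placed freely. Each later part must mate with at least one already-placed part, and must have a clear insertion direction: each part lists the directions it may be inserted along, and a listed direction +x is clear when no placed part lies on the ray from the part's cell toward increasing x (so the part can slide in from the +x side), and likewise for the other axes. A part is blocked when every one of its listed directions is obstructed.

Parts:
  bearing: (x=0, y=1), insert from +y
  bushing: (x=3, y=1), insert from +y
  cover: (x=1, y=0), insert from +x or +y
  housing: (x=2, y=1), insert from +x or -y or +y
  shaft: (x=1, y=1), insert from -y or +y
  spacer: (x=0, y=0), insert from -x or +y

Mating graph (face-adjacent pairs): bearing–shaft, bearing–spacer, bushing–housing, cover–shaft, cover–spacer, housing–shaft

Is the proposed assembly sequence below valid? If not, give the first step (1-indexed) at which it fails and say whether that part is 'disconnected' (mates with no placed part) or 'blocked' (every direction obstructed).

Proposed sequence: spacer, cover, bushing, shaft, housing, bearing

Invalid at step 3 (disconnected)

1. spacer@(0, 0) [-x clear] — {spacer}
2. cover@(1, 0) [+x clear] — {cover, spacer}
3. bushing@(3, 1) — no placed neighbour ⇒ disconnected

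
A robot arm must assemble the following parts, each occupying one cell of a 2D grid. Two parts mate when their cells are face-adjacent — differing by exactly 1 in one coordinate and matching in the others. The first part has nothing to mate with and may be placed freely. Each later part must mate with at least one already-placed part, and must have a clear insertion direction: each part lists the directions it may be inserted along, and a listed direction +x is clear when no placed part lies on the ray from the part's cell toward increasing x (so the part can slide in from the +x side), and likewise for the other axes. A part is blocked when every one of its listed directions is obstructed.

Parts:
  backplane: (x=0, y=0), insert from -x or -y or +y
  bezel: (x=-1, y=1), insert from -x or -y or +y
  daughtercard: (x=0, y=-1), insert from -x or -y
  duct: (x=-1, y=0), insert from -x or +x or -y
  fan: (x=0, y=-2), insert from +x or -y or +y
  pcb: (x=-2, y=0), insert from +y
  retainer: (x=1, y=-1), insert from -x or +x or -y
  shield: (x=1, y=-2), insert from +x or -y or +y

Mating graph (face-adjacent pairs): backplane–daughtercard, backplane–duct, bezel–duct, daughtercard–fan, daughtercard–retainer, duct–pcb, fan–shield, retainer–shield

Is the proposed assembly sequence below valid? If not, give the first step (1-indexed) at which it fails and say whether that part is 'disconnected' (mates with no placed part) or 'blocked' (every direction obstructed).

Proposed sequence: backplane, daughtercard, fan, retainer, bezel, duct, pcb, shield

Invalid at step 5 (disconnected)

1. backplane@(0, 0) [-x clear] — {backplane}
2. daughtercard@(0, -1) [-x clear] — {backplane, daughtercard}
3. fan@(0, -2) [+x clear] — {backplane, daughtercard, fan}
4. retainer@(1, -1) [+x clear] — {backplane, daughtercard, fan, retainer}
5. bezel@(-1, 1) — no placed neighbour ⇒ disconnected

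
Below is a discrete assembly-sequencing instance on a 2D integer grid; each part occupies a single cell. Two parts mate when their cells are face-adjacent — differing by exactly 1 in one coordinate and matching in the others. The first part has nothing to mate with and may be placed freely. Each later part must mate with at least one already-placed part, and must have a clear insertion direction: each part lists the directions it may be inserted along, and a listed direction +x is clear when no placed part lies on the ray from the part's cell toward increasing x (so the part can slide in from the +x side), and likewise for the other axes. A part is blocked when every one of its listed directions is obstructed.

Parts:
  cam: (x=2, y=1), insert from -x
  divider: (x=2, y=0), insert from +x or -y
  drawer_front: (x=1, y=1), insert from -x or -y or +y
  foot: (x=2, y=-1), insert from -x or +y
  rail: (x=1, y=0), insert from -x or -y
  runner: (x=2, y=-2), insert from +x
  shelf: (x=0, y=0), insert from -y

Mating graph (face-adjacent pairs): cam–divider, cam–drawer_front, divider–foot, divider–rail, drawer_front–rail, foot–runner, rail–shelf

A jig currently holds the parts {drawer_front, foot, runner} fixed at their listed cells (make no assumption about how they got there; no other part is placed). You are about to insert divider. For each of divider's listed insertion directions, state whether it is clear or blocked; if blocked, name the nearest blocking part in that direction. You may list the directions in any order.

+x: clear; -y: blocked by foot

+x: ray from divider(2, 0) has no placed part ⇒ clear
-y: nearest on ray is foot@(2, -1) ⇒ blocked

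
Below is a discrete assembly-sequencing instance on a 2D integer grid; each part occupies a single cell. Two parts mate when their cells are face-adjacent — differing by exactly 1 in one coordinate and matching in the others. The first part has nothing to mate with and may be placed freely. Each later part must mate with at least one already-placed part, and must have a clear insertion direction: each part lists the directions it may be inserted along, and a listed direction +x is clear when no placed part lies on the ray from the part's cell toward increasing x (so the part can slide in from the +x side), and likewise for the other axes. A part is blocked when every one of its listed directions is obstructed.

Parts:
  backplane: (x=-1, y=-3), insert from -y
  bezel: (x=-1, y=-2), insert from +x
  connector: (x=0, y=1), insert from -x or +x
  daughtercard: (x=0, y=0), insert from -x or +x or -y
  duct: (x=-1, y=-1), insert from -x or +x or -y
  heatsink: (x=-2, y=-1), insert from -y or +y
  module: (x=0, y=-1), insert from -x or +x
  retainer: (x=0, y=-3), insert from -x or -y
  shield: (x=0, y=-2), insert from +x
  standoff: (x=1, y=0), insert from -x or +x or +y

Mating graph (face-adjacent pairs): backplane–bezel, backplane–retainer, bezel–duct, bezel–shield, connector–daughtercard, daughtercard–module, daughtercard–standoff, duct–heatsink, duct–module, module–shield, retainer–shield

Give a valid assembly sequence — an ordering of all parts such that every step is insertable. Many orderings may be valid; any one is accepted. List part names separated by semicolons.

1. retainer@(0, -3) [-x clear] — {retainer}
2. backplane@(-1, -3) [-y clear] — {backplane, retainer}
3. bezel@(-1, -2) [+x clear] — {backplane, bezel, retainer}
4. shield@(0, -2) [+x clear] — {backplane, bezel, retainer, shield}
5. module@(0, -1) [-x clear] — {backplane, bezel, module, retainer, shield}
6. daughtercard@(0, 0) [-x clear] — {backplane, bezel, daughtercard, module, retainer, shield}
7. duct@(-1, -1) [-x clear] — {backplane, bezel, daughtercard, duct, module, retainer, shield}
8. heatsink@(-2, -1) [-y clear] — {backplane, bezel, daughtercard, duct, heatsink, module, retainer, shield}
9. connector@(0, 1) [-x clear] — {backplane, bezel, connector, daughtercard, duct, heatsink, module, retainer, shield}
10. standoff@(1, 0) [+x clear] — {backplane, bezel, connector, daughtercard, duct, heatsink, module, retainer, shield, standoff}

retainer; backplane; bezel; shield; module; daughtercard; duct; heatsink; connector; standoff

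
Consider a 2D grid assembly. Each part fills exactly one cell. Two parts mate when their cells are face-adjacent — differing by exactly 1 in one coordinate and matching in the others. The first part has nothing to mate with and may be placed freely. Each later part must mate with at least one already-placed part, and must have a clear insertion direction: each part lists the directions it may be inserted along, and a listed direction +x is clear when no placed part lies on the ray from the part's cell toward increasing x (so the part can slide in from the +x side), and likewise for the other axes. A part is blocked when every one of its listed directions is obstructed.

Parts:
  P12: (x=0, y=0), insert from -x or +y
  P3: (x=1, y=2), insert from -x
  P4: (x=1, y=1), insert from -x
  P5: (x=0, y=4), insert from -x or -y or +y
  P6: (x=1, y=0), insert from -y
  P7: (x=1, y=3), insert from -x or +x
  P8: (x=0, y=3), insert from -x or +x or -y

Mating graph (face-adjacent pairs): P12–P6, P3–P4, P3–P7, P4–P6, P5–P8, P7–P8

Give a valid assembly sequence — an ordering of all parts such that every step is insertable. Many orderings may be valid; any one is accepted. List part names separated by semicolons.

1. P7@(1, 3) [-x clear] — {P7}
2. P8@(0, 3) [-x clear] — {P7, P8}
3. P5@(0, 4) [-x clear] — {P5, P7, P8}
4. P3@(1, 2) [-x clear] — {P3, P5, P7, P8}
5. P4@(1, 1) [-x clear] — {P3, P4, P5, P7, P8}
6. P6@(1, 0) [-y clear] — {P3, P4, P5, P6, P7, P8}
7. P12@(0, 0) [-x clear] — {P12, P3, P4, P5, P6, P7, P8}

P7; P8; P5; P3; P4; P6; P12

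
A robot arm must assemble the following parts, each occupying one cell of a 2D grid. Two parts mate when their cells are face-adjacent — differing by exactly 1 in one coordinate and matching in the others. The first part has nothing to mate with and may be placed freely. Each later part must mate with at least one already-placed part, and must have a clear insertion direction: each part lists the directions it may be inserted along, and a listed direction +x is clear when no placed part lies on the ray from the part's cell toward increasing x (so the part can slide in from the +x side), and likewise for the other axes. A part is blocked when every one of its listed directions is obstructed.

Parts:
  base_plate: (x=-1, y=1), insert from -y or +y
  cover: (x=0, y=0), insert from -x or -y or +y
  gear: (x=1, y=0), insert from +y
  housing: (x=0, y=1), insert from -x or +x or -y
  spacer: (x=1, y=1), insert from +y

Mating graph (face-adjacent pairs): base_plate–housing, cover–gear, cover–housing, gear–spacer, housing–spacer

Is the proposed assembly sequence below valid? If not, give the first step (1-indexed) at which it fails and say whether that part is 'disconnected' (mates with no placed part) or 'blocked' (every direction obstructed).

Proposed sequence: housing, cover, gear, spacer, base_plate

Valid

1. housing@(0, 1) [-x clear] — {housing}
2. cover@(0, 0) [-x clear] — {cover, housing}
3. gear@(1, 0) [+y clear] — {cover, gear, housing}
4. spacer@(1, 1) [+y clear] — {cover, gear, housing, spacer}
5. base_plate@(-1, 1) [-y clear] — {base_plate, cover, gear, housing, spacer}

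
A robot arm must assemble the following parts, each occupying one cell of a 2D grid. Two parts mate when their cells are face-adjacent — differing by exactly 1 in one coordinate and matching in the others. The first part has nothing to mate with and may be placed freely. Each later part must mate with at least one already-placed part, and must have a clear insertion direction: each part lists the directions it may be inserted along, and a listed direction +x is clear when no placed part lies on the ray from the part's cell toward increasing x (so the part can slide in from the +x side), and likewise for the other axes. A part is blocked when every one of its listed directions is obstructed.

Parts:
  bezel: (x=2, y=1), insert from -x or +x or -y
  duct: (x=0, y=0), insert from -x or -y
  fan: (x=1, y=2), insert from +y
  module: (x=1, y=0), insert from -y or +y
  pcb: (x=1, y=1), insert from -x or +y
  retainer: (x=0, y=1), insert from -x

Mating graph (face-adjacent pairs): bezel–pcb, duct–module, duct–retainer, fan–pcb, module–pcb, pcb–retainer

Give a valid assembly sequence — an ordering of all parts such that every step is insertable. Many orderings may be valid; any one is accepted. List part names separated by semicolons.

module; pcb; bezel; retainer; duct; fan

1. module@(1, 0) [-y clear] — {module}
2. pcb@(1, 1) [-x clear] — {module, pcb}
3. bezel@(2, 1) [+x clear] — {bezel, module, pcb}
4. retainer@(0, 1) [-x clear] — {bezel, module, pcb, retainer}
5. duct@(0, 0) [-x clear] — {bezel, duct, module, pcb, retainer}
6. fan@(1, 2) [+y clear] — {bezel, duct, fan, module, pcb, retainer}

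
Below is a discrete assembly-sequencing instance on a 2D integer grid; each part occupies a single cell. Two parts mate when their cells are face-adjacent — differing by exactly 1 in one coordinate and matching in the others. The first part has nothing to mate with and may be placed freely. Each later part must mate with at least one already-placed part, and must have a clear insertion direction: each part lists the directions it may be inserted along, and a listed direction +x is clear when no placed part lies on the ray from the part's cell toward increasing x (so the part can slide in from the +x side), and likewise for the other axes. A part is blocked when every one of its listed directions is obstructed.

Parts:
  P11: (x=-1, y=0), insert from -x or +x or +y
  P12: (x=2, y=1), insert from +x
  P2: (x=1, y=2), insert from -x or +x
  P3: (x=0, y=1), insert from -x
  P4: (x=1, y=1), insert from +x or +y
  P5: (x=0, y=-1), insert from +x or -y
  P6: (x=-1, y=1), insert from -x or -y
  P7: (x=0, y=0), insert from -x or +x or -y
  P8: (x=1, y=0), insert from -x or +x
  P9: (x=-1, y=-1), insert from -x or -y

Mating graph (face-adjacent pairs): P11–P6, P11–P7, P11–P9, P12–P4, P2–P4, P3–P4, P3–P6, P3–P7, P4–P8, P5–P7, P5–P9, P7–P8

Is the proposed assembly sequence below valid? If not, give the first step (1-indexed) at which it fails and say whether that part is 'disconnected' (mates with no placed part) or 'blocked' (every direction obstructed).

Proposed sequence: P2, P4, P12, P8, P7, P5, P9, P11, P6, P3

1. P2@(1, 2) [-x clear] — {P2}
2. P4@(1, 1) [+x clear] — {P2, P4}
3. P12@(2, 1) [+x clear] — {P12, P2, P4}
4. P8@(1, 0) [-x clear] — {P12, P2, P4, P8}
5. P7@(0, 0) [-x clear] — {P12, P2, P4, P7, P8}
6. P5@(0, -1) [+x clear] — {P12, P2, P4, P5, P7, P8}
7. P9@(-1, -1) [-x clear] — {P12, P2, P4, P5, P7, P8, P9}
8. P11@(-1, 0) [-x clear] — {P11, P12, P2, P4, P5, P7, P8, P9}
9. P6@(-1, 1) [-x clear] — {P11, P12, P2, P4, P5, P6, P7, P8, P9}
10. P3@(0, 1) — -x all obstructed ⇒ blocked

Invalid at step 10 (blocked)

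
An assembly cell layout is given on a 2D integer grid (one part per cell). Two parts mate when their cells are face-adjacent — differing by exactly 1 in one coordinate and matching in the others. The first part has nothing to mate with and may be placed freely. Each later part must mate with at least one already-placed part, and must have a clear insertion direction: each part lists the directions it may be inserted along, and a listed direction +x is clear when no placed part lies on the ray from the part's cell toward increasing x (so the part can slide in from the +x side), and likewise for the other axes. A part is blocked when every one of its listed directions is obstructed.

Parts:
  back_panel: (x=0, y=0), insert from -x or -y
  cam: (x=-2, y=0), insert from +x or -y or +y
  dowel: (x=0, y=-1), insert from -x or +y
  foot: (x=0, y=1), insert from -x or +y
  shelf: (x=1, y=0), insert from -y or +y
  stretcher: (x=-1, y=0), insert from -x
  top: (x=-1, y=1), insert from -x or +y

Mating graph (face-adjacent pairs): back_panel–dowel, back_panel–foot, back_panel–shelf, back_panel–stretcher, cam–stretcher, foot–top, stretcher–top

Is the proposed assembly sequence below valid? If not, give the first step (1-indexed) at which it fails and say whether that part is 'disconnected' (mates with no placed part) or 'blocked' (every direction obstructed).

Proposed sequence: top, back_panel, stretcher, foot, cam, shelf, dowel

1. top@(-1, 1) [-x clear] — {top}
2. back_panel@(0, 0) — no placed neighbour ⇒ disconnected

Invalid at step 2 (disconnected)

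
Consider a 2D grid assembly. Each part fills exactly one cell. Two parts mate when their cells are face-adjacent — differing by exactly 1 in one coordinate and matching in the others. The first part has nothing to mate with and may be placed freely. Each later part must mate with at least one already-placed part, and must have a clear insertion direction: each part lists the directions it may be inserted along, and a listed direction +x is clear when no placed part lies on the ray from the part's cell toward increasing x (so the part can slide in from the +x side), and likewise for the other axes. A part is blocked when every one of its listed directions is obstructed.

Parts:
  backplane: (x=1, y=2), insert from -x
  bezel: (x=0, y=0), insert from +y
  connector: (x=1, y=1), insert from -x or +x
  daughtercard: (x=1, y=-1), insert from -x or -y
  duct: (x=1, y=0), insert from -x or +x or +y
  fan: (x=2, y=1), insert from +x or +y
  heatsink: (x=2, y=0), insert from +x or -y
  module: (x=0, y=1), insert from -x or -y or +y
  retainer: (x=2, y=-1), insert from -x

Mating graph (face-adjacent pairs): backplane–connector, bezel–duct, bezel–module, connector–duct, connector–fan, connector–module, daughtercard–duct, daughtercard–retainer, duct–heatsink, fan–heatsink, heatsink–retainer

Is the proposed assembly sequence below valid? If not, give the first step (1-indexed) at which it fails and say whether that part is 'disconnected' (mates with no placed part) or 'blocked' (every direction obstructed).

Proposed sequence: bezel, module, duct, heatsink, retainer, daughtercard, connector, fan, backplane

Valid

1. bezel@(0, 0) [+y clear] — {bezel}
2. module@(0, 1) [-x clear] — {bezel, module}
3. duct@(1, 0) [+x clear] — {bezel, duct, module}
4. heatsink@(2, 0) [+x clear] — {bezel, duct, heatsink, module}
5. retainer@(2, -1) [-x clear] — {bezel, duct, heatsink, module, retainer}
6. daughtercard@(1, -1) [-x clear] — {bezel, daughtercard, duct, heatsink, module, retainer}
7. connector@(1, 1) [+x clear] — {bezel, connector, daughtercard, duct, heatsink, module, retainer}
8. fan@(2, 1) [+x clear] — {bezel, connector, daughtercard, duct, fan, heatsink, module, retainer}
9. backplane@(1, 2) [-x clear] — {backplane, bezel, connector, daughtercard, duct, fan, heatsink, module, retainer}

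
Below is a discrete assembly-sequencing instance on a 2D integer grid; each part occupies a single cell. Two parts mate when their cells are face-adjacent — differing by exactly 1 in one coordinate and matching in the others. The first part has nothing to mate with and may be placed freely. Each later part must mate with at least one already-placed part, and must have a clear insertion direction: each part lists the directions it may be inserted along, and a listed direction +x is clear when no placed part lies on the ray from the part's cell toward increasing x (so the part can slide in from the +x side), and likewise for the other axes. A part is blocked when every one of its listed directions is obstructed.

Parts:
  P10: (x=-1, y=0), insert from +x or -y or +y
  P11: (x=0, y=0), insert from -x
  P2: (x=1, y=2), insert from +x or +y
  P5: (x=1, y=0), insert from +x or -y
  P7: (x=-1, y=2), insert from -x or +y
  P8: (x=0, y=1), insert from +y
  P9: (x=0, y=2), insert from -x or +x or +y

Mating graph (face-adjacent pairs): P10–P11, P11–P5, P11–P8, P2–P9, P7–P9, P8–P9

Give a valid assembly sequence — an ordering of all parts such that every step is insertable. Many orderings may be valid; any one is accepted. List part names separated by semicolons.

P11; P8; P9; P7; P2; P10; P5

1. P11@(0, 0) [-x clear] — {P11}
2. P8@(0, 1) [+y clear] — {P11, P8}
3. P9@(0, 2) [-x clear] — {P11, P8, P9}
4. P7@(-1, 2) [-x clear] — {P11, P7, P8, P9}
5. P2@(1, 2) [+x clear] — {P11, P2, P7, P8, P9}
6. P10@(-1, 0) [-y clear] — {P10, P11, P2, P7, P8, P9}
7. P5@(1, 0) [+x clear] — {P10, P11, P2, P5, P7, P8, P9}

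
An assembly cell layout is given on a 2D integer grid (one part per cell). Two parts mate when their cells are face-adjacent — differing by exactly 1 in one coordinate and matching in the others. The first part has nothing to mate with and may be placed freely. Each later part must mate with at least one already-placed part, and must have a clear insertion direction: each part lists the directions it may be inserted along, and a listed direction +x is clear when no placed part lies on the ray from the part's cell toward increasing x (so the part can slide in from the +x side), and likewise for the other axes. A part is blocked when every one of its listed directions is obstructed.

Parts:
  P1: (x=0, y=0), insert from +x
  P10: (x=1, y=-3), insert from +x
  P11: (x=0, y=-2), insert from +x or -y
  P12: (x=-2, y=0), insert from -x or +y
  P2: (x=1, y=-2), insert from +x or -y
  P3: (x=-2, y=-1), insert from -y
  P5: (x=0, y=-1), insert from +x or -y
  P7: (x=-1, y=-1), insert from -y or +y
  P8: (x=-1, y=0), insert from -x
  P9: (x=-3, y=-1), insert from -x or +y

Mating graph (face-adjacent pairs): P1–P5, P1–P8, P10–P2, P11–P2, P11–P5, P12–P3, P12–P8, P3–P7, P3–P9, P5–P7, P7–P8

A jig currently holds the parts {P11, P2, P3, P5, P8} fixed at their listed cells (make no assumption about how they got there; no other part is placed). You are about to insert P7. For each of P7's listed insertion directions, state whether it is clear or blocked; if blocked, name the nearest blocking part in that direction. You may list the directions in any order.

+y: blocked by P8; -y: clear

-y: ray from P7(-1, -1) has no placed part ⇒ clear
+y: nearest on ray is P8@(-1, 0) ⇒ blocked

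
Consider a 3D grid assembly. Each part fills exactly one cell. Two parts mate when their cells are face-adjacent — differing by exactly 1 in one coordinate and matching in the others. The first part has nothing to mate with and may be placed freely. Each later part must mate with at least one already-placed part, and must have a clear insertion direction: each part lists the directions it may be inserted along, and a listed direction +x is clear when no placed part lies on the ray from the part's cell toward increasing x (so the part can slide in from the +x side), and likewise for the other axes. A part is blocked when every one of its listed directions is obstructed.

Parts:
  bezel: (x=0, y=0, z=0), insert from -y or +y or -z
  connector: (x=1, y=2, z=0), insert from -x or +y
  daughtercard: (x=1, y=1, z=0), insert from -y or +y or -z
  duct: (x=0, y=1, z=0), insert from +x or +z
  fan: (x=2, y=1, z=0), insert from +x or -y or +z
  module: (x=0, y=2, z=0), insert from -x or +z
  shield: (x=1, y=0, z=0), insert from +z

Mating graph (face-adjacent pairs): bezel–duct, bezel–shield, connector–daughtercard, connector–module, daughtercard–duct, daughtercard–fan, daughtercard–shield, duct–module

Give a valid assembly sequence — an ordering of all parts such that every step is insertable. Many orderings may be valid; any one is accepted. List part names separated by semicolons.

shield; bezel; daughtercard; fan; connector; module; duct

1. shield@(1, 0, 0) [+z clear] — {shield}
2. bezel@(0, 0, 0) [-y clear] — {bezel, shield}
3. daughtercard@(1, 1, 0) [+y clear] — {bezel, daughtercard, shield}
4. fan@(2, 1, 0) [+x clear] — {bezel, daughtercard, fan, shield}
5. connector@(1, 2, 0) [-x clear] — {bezel, connector, daughtercard, fan, shield}
6. module@(0, 2, 0) [-x clear] — {bezel, connector, daughtercard, fan, module, shield}
7. duct@(0, 1, 0) [+z clear] — {bezel, connector, daughtercard, duct, fan, module, shield}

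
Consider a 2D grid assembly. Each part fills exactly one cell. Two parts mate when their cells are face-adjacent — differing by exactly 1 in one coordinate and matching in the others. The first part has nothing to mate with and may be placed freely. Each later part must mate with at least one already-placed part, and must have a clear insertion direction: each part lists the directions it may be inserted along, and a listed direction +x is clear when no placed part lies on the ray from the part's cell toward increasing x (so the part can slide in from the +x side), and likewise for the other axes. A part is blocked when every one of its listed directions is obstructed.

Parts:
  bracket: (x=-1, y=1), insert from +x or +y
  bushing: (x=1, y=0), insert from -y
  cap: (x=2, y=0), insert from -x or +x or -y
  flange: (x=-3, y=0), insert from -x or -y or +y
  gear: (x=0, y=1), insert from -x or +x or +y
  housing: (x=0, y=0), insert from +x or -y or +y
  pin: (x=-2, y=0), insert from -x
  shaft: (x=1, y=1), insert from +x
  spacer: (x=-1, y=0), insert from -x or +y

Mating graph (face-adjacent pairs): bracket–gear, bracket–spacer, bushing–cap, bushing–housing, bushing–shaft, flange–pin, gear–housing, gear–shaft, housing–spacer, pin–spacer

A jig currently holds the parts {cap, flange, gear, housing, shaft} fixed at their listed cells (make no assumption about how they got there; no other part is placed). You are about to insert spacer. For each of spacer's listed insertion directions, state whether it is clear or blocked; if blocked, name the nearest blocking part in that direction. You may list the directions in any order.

-x: nearest on ray is flange@(-3, 0) ⇒ blocked
+y: ray from spacer(-1, 0) has no placed part ⇒ clear

+y: clear; -x: blocked by flange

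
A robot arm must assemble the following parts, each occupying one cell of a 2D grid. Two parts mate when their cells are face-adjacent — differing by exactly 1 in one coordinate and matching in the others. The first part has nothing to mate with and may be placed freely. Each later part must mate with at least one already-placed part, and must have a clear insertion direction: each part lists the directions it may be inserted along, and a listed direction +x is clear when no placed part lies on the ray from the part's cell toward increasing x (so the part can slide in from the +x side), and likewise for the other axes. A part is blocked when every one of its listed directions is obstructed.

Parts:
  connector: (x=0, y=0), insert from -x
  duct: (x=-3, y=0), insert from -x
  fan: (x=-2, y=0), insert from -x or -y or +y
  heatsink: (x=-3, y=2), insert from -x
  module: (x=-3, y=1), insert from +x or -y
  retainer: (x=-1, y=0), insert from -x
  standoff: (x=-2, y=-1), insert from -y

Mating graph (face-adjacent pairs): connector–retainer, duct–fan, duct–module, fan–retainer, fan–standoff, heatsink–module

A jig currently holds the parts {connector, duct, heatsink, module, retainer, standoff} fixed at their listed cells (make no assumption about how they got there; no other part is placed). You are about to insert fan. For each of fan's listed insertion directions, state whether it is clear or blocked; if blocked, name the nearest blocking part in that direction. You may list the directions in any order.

+y: clear; -x: blocked by duct; -y: blocked by standoff

-x: nearest on ray is duct@(-3, 0) ⇒ blocked
-y: nearest on ray is standoff@(-2, -1) ⇒ blocked
+y: ray from fan(-2, 0) has no placed part ⇒ clear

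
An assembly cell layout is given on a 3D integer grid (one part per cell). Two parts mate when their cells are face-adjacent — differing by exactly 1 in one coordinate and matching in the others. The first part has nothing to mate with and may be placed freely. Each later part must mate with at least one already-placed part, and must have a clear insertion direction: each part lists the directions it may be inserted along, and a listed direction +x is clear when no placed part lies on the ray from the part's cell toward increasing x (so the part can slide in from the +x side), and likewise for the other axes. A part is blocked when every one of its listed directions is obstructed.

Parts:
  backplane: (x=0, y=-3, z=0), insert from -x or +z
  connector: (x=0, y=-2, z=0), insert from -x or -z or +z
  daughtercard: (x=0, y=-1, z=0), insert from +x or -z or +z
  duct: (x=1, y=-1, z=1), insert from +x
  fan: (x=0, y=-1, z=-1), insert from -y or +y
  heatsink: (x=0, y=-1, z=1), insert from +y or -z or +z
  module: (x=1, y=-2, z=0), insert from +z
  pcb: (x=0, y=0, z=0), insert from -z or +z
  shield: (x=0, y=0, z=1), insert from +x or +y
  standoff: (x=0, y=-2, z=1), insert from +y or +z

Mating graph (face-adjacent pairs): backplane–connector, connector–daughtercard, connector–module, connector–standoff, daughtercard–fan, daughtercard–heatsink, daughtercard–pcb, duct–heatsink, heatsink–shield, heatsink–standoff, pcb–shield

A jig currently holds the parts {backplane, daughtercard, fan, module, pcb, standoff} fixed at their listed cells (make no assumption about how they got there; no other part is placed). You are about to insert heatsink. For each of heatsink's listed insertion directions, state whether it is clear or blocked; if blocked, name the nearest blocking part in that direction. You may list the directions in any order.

+y: clear; +z: clear; -z: blocked by daughtercard

+y: ray from heatsink(0, -1, 1) has no placed part ⇒ clear
-z: nearest on ray is daughtercard@(0, -1, 0) ⇒ blocked
+z: ray from heatsink(0, -1, 1) has no placed part ⇒ clear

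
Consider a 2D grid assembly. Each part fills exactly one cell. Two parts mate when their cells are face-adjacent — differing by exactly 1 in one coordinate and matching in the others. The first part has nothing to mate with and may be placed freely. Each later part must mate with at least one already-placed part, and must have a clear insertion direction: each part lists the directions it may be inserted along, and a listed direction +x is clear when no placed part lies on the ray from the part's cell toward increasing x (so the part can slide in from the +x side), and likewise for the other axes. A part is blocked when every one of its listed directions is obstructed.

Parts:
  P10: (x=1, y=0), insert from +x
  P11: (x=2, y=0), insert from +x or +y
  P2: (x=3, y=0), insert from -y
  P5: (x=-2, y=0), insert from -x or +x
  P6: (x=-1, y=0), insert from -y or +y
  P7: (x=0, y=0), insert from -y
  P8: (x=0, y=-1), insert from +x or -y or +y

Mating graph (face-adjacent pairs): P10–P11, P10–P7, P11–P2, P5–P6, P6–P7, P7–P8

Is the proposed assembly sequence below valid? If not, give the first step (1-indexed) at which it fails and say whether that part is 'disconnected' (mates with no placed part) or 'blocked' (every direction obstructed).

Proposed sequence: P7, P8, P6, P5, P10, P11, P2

Valid

1. P7@(0, 0) [-y clear] — {P7}
2. P8@(0, -1) [+x clear] — {P7, P8}
3. P6@(-1, 0) [-y clear] — {P6, P7, P8}
4. P5@(-2, 0) [-x clear] — {P5, P6, P7, P8}
5. P10@(1, 0) [+x clear] — {P10, P5, P6, P7, P8}
6. P11@(2, 0) [+x clear] — {P10, P11, P5, P6, P7, P8}
7. P2@(3, 0) [-y clear] — {P10, P11, P2, P5, P6, P7, P8}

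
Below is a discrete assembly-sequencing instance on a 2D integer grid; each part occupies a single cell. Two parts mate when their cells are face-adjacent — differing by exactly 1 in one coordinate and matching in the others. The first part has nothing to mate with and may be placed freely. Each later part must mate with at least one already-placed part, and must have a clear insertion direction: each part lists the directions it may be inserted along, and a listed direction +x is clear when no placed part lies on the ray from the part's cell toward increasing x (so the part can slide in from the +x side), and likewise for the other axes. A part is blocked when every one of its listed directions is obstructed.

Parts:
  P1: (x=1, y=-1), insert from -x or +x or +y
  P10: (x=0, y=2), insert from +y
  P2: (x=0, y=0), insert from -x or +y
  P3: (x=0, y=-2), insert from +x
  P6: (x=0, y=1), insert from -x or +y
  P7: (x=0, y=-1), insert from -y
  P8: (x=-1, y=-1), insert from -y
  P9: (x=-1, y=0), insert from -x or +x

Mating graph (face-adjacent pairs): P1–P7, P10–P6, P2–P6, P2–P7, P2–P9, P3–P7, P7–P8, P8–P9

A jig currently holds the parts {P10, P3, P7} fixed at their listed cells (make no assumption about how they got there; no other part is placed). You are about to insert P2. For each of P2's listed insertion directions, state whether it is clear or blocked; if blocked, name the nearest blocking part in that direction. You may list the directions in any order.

+y: blocked by P10; -x: clear

-x: ray from P2(0, 0) has no placed part ⇒ clear
+y: nearest on ray is P10@(0, 2) ⇒ blocked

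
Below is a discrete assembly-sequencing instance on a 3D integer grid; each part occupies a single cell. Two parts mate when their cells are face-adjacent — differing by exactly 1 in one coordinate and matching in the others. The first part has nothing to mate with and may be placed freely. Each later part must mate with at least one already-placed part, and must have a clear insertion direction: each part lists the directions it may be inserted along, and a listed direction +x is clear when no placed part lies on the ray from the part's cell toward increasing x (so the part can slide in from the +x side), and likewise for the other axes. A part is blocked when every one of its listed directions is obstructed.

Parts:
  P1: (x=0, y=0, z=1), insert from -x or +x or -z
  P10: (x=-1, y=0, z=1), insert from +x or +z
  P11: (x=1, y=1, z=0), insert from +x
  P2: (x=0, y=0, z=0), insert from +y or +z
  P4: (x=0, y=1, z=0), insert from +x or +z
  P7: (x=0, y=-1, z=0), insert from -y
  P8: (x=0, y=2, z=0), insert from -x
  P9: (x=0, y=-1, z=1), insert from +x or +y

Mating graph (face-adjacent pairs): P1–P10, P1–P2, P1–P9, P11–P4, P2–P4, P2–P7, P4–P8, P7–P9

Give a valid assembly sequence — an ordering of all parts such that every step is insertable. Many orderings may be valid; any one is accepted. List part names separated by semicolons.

P4; P8; P2; P7; P1; P10; P9; P11

1. P4@(0, 1, 0) [+x clear] — {P4}
2. P8@(0, 2, 0) [-x clear] — {P4, P8}
3. P2@(0, 0, 0) [+z clear] — {P2, P4, P8}
4. P7@(0, -1, 0) [-y clear] — {P2, P4, P7, P8}
5. P1@(0, 0, 1) [-x clear] — {P1, P2, P4, P7, P8}
6. P10@(-1, 0, 1) [+z clear] — {P1, P10, P2, P4, P7, P8}
7. P9@(0, -1, 1) [+x clear] — {P1, P10, P2, P4, P7, P8, P9}
8. P11@(1, 1, 0) [+x clear] — {P1, P10, P11, P2, P4, P7, P8, P9}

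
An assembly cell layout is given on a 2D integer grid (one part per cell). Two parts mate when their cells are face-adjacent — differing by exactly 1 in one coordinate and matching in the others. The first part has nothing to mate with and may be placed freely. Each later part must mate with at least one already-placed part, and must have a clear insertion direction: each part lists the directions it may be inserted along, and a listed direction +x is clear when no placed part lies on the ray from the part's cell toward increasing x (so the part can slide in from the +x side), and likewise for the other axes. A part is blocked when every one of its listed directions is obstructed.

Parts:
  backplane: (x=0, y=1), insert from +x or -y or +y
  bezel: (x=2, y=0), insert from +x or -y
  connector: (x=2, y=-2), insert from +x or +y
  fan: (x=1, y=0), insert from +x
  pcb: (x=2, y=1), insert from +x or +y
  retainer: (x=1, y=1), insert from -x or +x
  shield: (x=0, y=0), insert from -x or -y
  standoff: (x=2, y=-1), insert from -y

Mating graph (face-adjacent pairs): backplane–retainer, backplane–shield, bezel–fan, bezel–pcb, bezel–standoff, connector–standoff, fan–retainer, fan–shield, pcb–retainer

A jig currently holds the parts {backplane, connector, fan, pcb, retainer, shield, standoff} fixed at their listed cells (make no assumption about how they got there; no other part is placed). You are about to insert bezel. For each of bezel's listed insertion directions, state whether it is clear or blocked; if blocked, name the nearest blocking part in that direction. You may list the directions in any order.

+x: ray from bezel(2, 0) has no placed part ⇒ clear
-y: nearest on ray is standoff@(2, -1) ⇒ blocked

+x: clear; -y: blocked by standoff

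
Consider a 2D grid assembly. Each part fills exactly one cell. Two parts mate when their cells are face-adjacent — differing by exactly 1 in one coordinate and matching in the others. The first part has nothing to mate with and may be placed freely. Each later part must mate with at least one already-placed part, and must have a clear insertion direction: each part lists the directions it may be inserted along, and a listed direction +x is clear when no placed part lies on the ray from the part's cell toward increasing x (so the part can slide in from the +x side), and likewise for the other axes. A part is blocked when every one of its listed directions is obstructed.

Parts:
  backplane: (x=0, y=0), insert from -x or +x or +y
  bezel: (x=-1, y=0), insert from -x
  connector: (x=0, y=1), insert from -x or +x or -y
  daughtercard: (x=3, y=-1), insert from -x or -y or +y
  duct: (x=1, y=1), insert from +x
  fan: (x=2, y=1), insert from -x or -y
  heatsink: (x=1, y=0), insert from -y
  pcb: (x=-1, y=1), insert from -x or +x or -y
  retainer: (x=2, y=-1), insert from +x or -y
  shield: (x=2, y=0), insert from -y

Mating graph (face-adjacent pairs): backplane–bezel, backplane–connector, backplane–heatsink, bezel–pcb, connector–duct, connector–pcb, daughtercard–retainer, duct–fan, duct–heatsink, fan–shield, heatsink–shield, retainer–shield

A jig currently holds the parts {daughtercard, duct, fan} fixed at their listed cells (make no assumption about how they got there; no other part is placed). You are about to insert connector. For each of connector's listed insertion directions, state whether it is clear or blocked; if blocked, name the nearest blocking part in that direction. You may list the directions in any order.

+x: blocked by duct; -x: clear; -y: clear

-x: ray from connector(0, 1) has no placed part ⇒ clear
+x: nearest on ray is duct@(1, 1) ⇒ blocked
-y: ray from connector(0, 1) has no placed part ⇒ clear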